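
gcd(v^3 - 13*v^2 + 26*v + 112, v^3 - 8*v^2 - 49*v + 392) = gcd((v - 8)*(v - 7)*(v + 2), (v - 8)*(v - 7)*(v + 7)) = v^2 - 15*v + 56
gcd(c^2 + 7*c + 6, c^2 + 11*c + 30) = c + 6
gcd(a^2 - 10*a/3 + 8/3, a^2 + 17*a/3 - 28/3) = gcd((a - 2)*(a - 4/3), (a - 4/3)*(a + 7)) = a - 4/3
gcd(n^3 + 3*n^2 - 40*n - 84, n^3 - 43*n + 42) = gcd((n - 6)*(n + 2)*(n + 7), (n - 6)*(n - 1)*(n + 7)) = n^2 + n - 42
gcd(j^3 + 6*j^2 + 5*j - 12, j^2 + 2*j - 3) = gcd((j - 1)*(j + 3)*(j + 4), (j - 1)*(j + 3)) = j^2 + 2*j - 3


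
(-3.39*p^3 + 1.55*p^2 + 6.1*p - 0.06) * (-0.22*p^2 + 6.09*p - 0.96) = 0.7458*p^5 - 20.9861*p^4 + 11.3519*p^3 + 35.6742*p^2 - 6.2214*p + 0.0576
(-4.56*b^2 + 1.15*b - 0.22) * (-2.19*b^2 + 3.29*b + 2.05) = 9.9864*b^4 - 17.5209*b^3 - 5.0827*b^2 + 1.6337*b - 0.451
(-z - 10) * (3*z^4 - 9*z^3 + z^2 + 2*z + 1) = -3*z^5 - 21*z^4 + 89*z^3 - 12*z^2 - 21*z - 10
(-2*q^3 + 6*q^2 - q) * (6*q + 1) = -12*q^4 + 34*q^3 - q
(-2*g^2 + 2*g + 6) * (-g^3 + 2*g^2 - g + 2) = 2*g^5 - 6*g^4 + 6*g^2 - 2*g + 12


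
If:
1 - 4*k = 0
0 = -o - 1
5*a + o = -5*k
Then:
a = -1/20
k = 1/4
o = -1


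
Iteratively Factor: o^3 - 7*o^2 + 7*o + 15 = (o - 3)*(o^2 - 4*o - 5) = (o - 3)*(o + 1)*(o - 5)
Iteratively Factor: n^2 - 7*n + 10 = (n - 2)*(n - 5)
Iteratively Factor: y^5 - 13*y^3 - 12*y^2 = (y + 3)*(y^4 - 3*y^3 - 4*y^2) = (y + 1)*(y + 3)*(y^3 - 4*y^2) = (y - 4)*(y + 1)*(y + 3)*(y^2) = y*(y - 4)*(y + 1)*(y + 3)*(y)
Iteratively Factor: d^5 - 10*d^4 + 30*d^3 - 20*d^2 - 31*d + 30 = (d - 3)*(d^4 - 7*d^3 + 9*d^2 + 7*d - 10) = (d - 3)*(d + 1)*(d^3 - 8*d^2 + 17*d - 10) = (d - 3)*(d - 1)*(d + 1)*(d^2 - 7*d + 10) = (d - 3)*(d - 2)*(d - 1)*(d + 1)*(d - 5)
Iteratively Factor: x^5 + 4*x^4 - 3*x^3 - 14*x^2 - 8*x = (x - 2)*(x^4 + 6*x^3 + 9*x^2 + 4*x) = x*(x - 2)*(x^3 + 6*x^2 + 9*x + 4) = x*(x - 2)*(x + 4)*(x^2 + 2*x + 1) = x*(x - 2)*(x + 1)*(x + 4)*(x + 1)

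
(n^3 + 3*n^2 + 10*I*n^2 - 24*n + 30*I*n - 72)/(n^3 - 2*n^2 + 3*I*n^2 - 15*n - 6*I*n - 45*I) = (n^2 + 10*I*n - 24)/(n^2 + n*(-5 + 3*I) - 15*I)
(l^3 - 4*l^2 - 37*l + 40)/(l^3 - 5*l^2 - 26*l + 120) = (l^2 - 9*l + 8)/(l^2 - 10*l + 24)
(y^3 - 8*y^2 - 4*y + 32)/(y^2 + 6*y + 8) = (y^2 - 10*y + 16)/(y + 4)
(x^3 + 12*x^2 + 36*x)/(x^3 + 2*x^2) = (x^2 + 12*x + 36)/(x*(x + 2))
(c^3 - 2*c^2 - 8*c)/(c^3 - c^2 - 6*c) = (c - 4)/(c - 3)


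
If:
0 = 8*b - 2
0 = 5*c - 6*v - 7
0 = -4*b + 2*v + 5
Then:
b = 1/4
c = -1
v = -2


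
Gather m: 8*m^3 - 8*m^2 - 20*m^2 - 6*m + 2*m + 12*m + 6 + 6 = 8*m^3 - 28*m^2 + 8*m + 12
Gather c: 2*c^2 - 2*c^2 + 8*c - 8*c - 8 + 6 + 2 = 0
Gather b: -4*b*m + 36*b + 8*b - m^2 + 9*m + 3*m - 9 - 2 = b*(44 - 4*m) - m^2 + 12*m - 11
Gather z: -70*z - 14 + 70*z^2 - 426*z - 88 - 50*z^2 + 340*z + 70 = 20*z^2 - 156*z - 32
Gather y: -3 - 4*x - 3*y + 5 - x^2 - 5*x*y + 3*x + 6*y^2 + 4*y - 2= -x^2 - x + 6*y^2 + y*(1 - 5*x)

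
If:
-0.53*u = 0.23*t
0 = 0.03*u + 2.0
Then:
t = 153.62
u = -66.67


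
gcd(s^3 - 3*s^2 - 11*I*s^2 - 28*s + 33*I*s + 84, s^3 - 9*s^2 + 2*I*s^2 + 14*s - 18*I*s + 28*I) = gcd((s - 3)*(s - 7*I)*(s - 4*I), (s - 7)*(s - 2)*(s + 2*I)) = 1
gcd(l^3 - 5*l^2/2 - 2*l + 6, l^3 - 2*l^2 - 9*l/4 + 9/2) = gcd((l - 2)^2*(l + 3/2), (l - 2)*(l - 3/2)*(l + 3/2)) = l^2 - l/2 - 3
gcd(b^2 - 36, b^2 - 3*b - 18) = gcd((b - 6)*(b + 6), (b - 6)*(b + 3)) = b - 6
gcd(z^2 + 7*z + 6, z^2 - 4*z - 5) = z + 1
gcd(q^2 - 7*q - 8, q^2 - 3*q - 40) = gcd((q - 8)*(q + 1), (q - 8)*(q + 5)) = q - 8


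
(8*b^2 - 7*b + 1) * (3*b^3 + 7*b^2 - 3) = 24*b^5 + 35*b^4 - 46*b^3 - 17*b^2 + 21*b - 3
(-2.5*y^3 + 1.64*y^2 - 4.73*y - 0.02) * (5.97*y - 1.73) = -14.925*y^4 + 14.1158*y^3 - 31.0753*y^2 + 8.0635*y + 0.0346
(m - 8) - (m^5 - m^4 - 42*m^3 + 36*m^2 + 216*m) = -m^5 + m^4 + 42*m^3 - 36*m^2 - 215*m - 8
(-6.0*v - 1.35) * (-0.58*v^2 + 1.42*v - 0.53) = 3.48*v^3 - 7.737*v^2 + 1.263*v + 0.7155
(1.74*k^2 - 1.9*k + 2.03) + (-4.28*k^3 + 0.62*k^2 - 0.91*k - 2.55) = -4.28*k^3 + 2.36*k^2 - 2.81*k - 0.52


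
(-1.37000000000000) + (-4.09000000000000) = -5.46000000000000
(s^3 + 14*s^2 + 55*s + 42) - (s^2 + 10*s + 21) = s^3 + 13*s^2 + 45*s + 21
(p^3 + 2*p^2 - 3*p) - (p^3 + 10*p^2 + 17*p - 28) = -8*p^2 - 20*p + 28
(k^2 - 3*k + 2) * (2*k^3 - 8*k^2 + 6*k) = 2*k^5 - 14*k^4 + 34*k^3 - 34*k^2 + 12*k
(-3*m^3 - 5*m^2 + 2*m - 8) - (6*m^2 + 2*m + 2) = -3*m^3 - 11*m^2 - 10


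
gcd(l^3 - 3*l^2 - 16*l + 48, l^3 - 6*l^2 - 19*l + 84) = l^2 + l - 12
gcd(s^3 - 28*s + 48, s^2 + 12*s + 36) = s + 6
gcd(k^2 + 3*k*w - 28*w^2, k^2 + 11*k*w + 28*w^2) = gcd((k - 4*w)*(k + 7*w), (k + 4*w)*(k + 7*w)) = k + 7*w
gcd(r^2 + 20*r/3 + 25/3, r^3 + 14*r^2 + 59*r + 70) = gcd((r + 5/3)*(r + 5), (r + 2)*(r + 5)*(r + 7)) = r + 5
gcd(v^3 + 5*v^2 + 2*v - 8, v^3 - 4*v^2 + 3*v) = v - 1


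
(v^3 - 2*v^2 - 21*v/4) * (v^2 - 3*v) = v^5 - 5*v^4 + 3*v^3/4 + 63*v^2/4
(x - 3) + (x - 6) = 2*x - 9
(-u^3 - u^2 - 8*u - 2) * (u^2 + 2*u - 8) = -u^5 - 3*u^4 - 2*u^3 - 10*u^2 + 60*u + 16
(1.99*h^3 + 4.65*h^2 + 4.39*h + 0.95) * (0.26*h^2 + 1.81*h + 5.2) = 0.5174*h^5 + 4.8109*h^4 + 19.9059*h^3 + 32.3729*h^2 + 24.5475*h + 4.94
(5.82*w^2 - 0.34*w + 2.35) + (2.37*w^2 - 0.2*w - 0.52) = 8.19*w^2 - 0.54*w + 1.83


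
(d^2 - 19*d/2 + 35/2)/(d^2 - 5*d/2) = (d - 7)/d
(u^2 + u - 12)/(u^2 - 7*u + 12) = (u + 4)/(u - 4)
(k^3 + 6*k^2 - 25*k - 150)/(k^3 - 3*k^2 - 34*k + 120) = (k + 5)/(k - 4)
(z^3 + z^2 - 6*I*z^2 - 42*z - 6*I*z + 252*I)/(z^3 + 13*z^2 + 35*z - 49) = (z^2 - 6*z*(1 + I) + 36*I)/(z^2 + 6*z - 7)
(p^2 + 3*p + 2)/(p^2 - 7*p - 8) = (p + 2)/(p - 8)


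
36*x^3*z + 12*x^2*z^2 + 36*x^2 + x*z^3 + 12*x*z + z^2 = (6*x + z)^2*(x*z + 1)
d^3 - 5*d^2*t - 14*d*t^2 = d*(d - 7*t)*(d + 2*t)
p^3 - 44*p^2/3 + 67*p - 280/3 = (p - 7)*(p - 5)*(p - 8/3)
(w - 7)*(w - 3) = w^2 - 10*w + 21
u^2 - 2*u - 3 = (u - 3)*(u + 1)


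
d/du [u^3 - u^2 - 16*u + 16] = 3*u^2 - 2*u - 16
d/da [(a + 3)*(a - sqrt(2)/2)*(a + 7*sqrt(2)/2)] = 3*a^2 + 6*a + 6*sqrt(2)*a - 7/2 + 9*sqrt(2)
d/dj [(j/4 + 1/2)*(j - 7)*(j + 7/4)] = 3*j^2/4 - 13*j/8 - 91/16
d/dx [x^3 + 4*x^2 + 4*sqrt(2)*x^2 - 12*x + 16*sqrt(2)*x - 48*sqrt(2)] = 3*x^2 + 8*x + 8*sqrt(2)*x - 12 + 16*sqrt(2)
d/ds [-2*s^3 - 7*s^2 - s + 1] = -6*s^2 - 14*s - 1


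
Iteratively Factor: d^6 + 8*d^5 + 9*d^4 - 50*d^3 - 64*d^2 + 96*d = (d - 1)*(d^5 + 9*d^4 + 18*d^3 - 32*d^2 - 96*d) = d*(d - 1)*(d^4 + 9*d^3 + 18*d^2 - 32*d - 96) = d*(d - 1)*(d + 4)*(d^3 + 5*d^2 - 2*d - 24) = d*(d - 2)*(d - 1)*(d + 4)*(d^2 + 7*d + 12) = d*(d - 2)*(d - 1)*(d + 3)*(d + 4)*(d + 4)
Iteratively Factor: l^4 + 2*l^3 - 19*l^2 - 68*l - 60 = (l + 2)*(l^3 - 19*l - 30) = (l + 2)^2*(l^2 - 2*l - 15) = (l + 2)^2*(l + 3)*(l - 5)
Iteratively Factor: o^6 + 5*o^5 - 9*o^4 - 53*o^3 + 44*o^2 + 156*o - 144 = (o - 1)*(o^5 + 6*o^4 - 3*o^3 - 56*o^2 - 12*o + 144) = (o - 1)*(o + 3)*(o^4 + 3*o^3 - 12*o^2 - 20*o + 48) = (o - 2)*(o - 1)*(o + 3)*(o^3 + 5*o^2 - 2*o - 24) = (o - 2)*(o - 1)*(o + 3)^2*(o^2 + 2*o - 8) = (o - 2)^2*(o - 1)*(o + 3)^2*(o + 4)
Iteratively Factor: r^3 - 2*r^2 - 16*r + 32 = (r - 4)*(r^2 + 2*r - 8) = (r - 4)*(r + 4)*(r - 2)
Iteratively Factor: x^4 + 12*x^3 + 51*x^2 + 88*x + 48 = (x + 4)*(x^3 + 8*x^2 + 19*x + 12) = (x + 1)*(x + 4)*(x^2 + 7*x + 12) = (x + 1)*(x + 3)*(x + 4)*(x + 4)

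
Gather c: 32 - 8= 24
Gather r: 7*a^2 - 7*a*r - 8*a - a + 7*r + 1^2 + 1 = 7*a^2 - 9*a + r*(7 - 7*a) + 2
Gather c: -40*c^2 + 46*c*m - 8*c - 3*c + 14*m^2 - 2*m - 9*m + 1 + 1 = -40*c^2 + c*(46*m - 11) + 14*m^2 - 11*m + 2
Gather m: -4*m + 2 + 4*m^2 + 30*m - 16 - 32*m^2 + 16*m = -28*m^2 + 42*m - 14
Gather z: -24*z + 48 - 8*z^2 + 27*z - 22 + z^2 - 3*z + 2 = 28 - 7*z^2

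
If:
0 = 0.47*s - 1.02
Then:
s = 2.17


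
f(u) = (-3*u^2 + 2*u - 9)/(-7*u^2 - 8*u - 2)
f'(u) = (2 - 6*u)/(-7*u^2 - 8*u - 2) + (14*u + 8)*(-3*u^2 + 2*u - 9)/(-7*u^2 - 8*u - 2)^2 = 38*(u^2 - 3*u - 2)/(49*u^4 + 112*u^3 + 92*u^2 + 32*u + 4)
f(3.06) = 0.34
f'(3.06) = -0.01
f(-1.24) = 5.66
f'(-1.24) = 15.31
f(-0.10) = 7.27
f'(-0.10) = -39.82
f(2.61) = 0.34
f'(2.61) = -0.02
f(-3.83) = 0.82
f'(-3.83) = 0.17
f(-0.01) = 4.70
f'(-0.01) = -20.29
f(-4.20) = 0.77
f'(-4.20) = 0.13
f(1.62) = 0.41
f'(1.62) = -0.14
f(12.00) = 0.38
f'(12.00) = 0.00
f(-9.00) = 0.54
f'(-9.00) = 0.02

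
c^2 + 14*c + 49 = (c + 7)^2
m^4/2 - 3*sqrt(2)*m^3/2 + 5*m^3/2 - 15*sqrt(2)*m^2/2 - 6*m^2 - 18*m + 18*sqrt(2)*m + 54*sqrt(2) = (m/2 + 1)*(m - 3)*(m + 6)*(m - 3*sqrt(2))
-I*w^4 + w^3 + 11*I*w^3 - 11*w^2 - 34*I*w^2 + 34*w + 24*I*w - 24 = (w - 6)*(w - 4)*(w - 1)*(-I*w + 1)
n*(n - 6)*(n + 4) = n^3 - 2*n^2 - 24*n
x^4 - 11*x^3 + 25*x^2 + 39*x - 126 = (x - 7)*(x - 3)^2*(x + 2)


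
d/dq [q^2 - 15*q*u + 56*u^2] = 2*q - 15*u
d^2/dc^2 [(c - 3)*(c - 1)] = 2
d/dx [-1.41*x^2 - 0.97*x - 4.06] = -2.82*x - 0.97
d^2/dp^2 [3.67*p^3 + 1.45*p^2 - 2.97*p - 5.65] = 22.02*p + 2.9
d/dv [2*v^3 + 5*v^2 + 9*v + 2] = 6*v^2 + 10*v + 9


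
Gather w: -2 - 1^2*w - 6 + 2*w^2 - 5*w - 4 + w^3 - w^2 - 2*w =w^3 + w^2 - 8*w - 12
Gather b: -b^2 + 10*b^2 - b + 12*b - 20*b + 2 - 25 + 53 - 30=9*b^2 - 9*b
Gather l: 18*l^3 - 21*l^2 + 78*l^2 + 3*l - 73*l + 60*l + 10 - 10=18*l^3 + 57*l^2 - 10*l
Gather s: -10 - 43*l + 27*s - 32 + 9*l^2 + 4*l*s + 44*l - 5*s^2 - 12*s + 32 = 9*l^2 + l - 5*s^2 + s*(4*l + 15) - 10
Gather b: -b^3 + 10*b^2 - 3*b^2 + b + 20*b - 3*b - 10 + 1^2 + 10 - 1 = -b^3 + 7*b^2 + 18*b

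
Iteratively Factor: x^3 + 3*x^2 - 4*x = (x + 4)*(x^2 - x) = x*(x + 4)*(x - 1)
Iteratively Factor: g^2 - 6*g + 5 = (g - 5)*(g - 1)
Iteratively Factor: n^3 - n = (n + 1)*(n^2 - n) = n*(n + 1)*(n - 1)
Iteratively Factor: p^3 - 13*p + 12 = (p - 1)*(p^2 + p - 12) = (p - 3)*(p - 1)*(p + 4)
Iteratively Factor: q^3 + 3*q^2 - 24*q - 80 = (q - 5)*(q^2 + 8*q + 16) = (q - 5)*(q + 4)*(q + 4)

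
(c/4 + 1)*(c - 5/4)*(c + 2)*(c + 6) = c^4/4 + 43*c^3/16 + 29*c^2/4 - 7*c/4 - 15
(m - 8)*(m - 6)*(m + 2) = m^3 - 12*m^2 + 20*m + 96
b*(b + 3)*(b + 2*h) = b^3 + 2*b^2*h + 3*b^2 + 6*b*h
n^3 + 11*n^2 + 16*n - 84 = (n - 2)*(n + 6)*(n + 7)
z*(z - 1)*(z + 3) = z^3 + 2*z^2 - 3*z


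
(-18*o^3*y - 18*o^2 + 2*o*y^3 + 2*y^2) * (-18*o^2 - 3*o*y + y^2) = 324*o^5*y + 54*o^4*y^2 + 324*o^4 - 54*o^3*y^3 + 54*o^3*y - 6*o^2*y^4 - 54*o^2*y^2 + 2*o*y^5 - 6*o*y^3 + 2*y^4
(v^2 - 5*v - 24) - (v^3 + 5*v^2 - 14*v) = -v^3 - 4*v^2 + 9*v - 24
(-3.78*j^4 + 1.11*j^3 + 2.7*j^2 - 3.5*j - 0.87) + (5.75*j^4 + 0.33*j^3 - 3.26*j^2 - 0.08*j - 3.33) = 1.97*j^4 + 1.44*j^3 - 0.56*j^2 - 3.58*j - 4.2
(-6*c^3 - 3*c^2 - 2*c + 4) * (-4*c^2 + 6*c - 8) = 24*c^5 - 24*c^4 + 38*c^3 - 4*c^2 + 40*c - 32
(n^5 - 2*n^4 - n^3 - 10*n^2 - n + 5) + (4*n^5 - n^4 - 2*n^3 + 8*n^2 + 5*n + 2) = 5*n^5 - 3*n^4 - 3*n^3 - 2*n^2 + 4*n + 7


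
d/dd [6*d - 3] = 6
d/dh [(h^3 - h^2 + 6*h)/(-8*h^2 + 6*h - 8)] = (-4*h^4 + 6*h^3 + 9*h^2 + 8*h - 24)/(2*(16*h^4 - 24*h^3 + 41*h^2 - 24*h + 16))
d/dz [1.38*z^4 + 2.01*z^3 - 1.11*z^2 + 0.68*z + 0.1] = 5.52*z^3 + 6.03*z^2 - 2.22*z + 0.68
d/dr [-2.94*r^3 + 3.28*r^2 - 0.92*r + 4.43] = -8.82*r^2 + 6.56*r - 0.92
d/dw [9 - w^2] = -2*w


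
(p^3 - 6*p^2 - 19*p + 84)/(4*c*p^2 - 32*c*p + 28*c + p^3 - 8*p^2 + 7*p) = (p^2 + p - 12)/(4*c*p - 4*c + p^2 - p)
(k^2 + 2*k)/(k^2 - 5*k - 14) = k/(k - 7)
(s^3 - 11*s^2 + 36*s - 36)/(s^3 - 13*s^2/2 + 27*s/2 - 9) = 2*(s - 6)/(2*s - 3)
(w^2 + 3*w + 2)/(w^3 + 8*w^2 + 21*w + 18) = (w + 1)/(w^2 + 6*w + 9)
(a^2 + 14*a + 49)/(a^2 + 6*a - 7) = (a + 7)/(a - 1)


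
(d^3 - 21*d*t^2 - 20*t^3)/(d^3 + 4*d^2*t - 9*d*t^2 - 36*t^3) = (-d^2 + 4*d*t + 5*t^2)/(-d^2 + 9*t^2)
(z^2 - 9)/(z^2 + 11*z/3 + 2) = 3*(z - 3)/(3*z + 2)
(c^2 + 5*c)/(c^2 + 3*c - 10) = c/(c - 2)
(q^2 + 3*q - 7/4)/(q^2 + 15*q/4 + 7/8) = 2*(2*q - 1)/(4*q + 1)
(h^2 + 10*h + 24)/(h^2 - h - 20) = (h + 6)/(h - 5)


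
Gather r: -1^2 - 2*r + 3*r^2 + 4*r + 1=3*r^2 + 2*r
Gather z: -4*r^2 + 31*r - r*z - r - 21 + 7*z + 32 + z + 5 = -4*r^2 + 30*r + z*(8 - r) + 16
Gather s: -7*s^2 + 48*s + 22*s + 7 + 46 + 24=-7*s^2 + 70*s + 77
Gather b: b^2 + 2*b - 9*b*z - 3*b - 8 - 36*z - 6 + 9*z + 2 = b^2 + b*(-9*z - 1) - 27*z - 12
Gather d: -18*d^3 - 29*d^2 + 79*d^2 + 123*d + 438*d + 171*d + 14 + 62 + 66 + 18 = -18*d^3 + 50*d^2 + 732*d + 160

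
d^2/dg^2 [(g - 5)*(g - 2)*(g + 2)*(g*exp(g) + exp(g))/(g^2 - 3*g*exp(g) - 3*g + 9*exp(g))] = (g^8 + 3*g^7*exp(g) - 6*g^7 - 54*g^6*exp(g) - 12*g^6 + 288*g^5*exp(g) + 142*g^5 + 54*g^4*exp(2*g) - 402*g^4*exp(g) - 225*g^4 - 504*g^3*exp(2*g) - 1071*g^3*exp(g) - 216*g^3 + 1620*g^2*exp(2*g) + 3528*g^2*exp(g) + 660*g^2 - 1944*g*exp(2*g) - 2052*g*exp(g) - 720*g - 234*exp(2*g) + 144*exp(g) + 360)*exp(g)/(g^6 - 9*g^5*exp(g) - 9*g^5 + 27*g^4*exp(2*g) + 81*g^4*exp(g) + 27*g^4 - 27*g^3*exp(3*g) - 243*g^3*exp(2*g) - 243*g^3*exp(g) - 27*g^3 + 243*g^2*exp(3*g) + 729*g^2*exp(2*g) + 243*g^2*exp(g) - 729*g*exp(3*g) - 729*g*exp(2*g) + 729*exp(3*g))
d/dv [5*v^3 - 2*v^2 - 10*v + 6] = 15*v^2 - 4*v - 10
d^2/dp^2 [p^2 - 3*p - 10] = 2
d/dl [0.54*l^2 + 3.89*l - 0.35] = 1.08*l + 3.89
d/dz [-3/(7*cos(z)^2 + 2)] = -84*sin(2*z)/(7*cos(2*z) + 11)^2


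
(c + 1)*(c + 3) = c^2 + 4*c + 3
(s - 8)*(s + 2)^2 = s^3 - 4*s^2 - 28*s - 32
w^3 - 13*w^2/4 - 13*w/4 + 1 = (w - 4)*(w - 1/4)*(w + 1)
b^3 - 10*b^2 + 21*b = b*(b - 7)*(b - 3)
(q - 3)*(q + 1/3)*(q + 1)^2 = q^4 - 2*q^3/3 - 16*q^2/3 - 14*q/3 - 1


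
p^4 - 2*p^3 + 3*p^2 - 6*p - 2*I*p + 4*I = (p - 2)*(p - I)^2*(p + 2*I)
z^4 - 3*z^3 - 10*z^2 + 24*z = z*(z - 4)*(z - 2)*(z + 3)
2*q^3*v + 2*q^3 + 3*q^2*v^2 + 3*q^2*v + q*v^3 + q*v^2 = (q + v)*(2*q + v)*(q*v + q)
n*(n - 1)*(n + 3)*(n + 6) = n^4 + 8*n^3 + 9*n^2 - 18*n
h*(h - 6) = h^2 - 6*h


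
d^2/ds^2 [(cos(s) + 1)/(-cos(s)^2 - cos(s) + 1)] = (3*(1 - cos(s)^2)^2 + cos(s)^5 + 7*cos(s)^3 + 6*cos(s)^2 - 10*cos(s) - 9)/(cos(s)^2 + cos(s) - 1)^3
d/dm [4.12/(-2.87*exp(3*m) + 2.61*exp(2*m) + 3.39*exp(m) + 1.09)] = (35.4732*exp(2*m) - 21.5064*exp(m) - 13.9668)*exp(m)/(-2.87*exp(3*m) + 2.61*exp(2*m) + 3.39*exp(m) + 1.09)^2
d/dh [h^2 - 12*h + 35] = 2*h - 12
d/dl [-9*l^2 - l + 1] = -18*l - 1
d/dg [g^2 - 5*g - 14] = 2*g - 5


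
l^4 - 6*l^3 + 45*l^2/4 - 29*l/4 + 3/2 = (l - 3)*(l - 2)*(l - 1/2)^2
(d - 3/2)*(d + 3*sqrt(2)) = d^2 - 3*d/2 + 3*sqrt(2)*d - 9*sqrt(2)/2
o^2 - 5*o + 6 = (o - 3)*(o - 2)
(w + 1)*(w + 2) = w^2 + 3*w + 2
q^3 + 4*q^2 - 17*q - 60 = (q - 4)*(q + 3)*(q + 5)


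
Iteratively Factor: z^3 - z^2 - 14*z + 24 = (z + 4)*(z^2 - 5*z + 6) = (z - 2)*(z + 4)*(z - 3)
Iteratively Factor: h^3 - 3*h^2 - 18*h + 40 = (h - 2)*(h^2 - h - 20) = (h - 5)*(h - 2)*(h + 4)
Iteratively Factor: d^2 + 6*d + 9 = (d + 3)*(d + 3)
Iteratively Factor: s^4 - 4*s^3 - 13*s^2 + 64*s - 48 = (s + 4)*(s^3 - 8*s^2 + 19*s - 12) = (s - 4)*(s + 4)*(s^2 - 4*s + 3) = (s - 4)*(s - 1)*(s + 4)*(s - 3)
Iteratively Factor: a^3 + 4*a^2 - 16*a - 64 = (a - 4)*(a^2 + 8*a + 16) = (a - 4)*(a + 4)*(a + 4)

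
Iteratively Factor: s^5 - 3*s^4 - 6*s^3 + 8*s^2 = (s - 4)*(s^4 + s^3 - 2*s^2) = (s - 4)*(s - 1)*(s^3 + 2*s^2) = (s - 4)*(s - 1)*(s + 2)*(s^2) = s*(s - 4)*(s - 1)*(s + 2)*(s)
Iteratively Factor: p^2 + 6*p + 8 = (p + 2)*(p + 4)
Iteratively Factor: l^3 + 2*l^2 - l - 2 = (l + 2)*(l^2 - 1) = (l - 1)*(l + 2)*(l + 1)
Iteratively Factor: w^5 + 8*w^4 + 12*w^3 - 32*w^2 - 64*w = (w - 2)*(w^4 + 10*w^3 + 32*w^2 + 32*w) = (w - 2)*(w + 4)*(w^3 + 6*w^2 + 8*w) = (w - 2)*(w + 2)*(w + 4)*(w^2 + 4*w) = w*(w - 2)*(w + 2)*(w + 4)*(w + 4)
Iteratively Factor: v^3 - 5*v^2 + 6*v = (v - 3)*(v^2 - 2*v) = v*(v - 3)*(v - 2)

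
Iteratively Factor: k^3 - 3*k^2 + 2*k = (k)*(k^2 - 3*k + 2) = k*(k - 2)*(k - 1)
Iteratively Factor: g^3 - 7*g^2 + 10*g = (g - 5)*(g^2 - 2*g) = (g - 5)*(g - 2)*(g)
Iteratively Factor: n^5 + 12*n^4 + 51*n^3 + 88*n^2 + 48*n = (n)*(n^4 + 12*n^3 + 51*n^2 + 88*n + 48) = n*(n + 1)*(n^3 + 11*n^2 + 40*n + 48) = n*(n + 1)*(n + 4)*(n^2 + 7*n + 12) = n*(n + 1)*(n + 4)^2*(n + 3)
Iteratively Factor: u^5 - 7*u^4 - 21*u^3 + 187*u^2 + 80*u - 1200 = (u + 4)*(u^4 - 11*u^3 + 23*u^2 + 95*u - 300) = (u + 3)*(u + 4)*(u^3 - 14*u^2 + 65*u - 100) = (u - 4)*(u + 3)*(u + 4)*(u^2 - 10*u + 25) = (u - 5)*(u - 4)*(u + 3)*(u + 4)*(u - 5)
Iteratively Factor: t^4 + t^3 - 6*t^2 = (t)*(t^3 + t^2 - 6*t) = t*(t - 2)*(t^2 + 3*t) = t^2*(t - 2)*(t + 3)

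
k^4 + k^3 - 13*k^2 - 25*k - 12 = (k - 4)*(k + 1)^2*(k + 3)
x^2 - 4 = (x - 2)*(x + 2)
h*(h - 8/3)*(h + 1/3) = h^3 - 7*h^2/3 - 8*h/9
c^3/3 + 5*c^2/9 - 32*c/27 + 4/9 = (c/3 + 1)*(c - 2/3)^2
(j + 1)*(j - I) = j^2 + j - I*j - I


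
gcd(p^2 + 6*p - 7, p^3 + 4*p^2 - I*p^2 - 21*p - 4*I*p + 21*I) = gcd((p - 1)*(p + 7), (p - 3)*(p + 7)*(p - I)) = p + 7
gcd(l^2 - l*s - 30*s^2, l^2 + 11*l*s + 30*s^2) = l + 5*s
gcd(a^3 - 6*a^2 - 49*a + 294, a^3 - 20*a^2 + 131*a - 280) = a - 7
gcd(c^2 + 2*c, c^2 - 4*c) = c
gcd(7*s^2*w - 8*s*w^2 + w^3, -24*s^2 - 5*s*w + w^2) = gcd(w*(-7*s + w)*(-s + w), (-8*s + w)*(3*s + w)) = 1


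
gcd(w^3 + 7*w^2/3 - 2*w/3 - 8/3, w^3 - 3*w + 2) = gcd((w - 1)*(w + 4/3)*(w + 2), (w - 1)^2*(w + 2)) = w^2 + w - 2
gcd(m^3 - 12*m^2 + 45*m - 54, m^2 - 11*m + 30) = m - 6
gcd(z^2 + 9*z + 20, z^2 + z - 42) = 1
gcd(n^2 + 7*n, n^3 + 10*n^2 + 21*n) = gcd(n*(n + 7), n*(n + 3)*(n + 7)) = n^2 + 7*n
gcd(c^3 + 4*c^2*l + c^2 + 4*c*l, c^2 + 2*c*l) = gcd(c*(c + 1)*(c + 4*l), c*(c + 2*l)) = c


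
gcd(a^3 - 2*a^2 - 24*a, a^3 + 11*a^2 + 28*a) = a^2 + 4*a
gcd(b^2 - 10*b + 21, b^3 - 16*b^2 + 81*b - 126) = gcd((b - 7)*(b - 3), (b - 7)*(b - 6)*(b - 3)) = b^2 - 10*b + 21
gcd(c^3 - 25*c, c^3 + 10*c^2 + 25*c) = c^2 + 5*c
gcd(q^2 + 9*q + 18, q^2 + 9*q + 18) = q^2 + 9*q + 18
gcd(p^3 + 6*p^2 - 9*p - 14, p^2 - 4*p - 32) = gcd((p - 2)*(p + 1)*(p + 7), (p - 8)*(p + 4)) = 1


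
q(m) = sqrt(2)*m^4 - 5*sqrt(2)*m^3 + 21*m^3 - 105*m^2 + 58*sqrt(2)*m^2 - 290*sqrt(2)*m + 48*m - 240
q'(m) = 4*sqrt(2)*m^3 - 15*sqrt(2)*m^2 + 63*m^2 - 210*m + 116*sqrt(2)*m - 290*sqrt(2) + 48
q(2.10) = -945.28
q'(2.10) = -221.95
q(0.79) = -533.00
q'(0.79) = -369.56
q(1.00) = -609.75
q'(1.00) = -360.63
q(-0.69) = -5.33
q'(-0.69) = -312.38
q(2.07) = -938.53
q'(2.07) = -228.01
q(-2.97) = 377.96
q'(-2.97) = -5.25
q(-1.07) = 105.96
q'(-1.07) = -272.04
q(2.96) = -1043.38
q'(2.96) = 14.69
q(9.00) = 14072.72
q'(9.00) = 6732.89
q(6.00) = 1601.62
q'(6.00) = 2088.38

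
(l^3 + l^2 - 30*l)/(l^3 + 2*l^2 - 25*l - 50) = l*(l + 6)/(l^2 + 7*l + 10)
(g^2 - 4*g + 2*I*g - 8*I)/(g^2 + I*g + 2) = (g - 4)/(g - I)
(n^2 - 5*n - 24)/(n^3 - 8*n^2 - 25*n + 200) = (n + 3)/(n^2 - 25)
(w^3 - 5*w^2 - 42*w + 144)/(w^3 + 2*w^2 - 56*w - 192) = (w - 3)/(w + 4)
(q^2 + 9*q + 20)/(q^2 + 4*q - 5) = (q + 4)/(q - 1)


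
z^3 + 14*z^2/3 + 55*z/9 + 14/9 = (z + 1/3)*(z + 2)*(z + 7/3)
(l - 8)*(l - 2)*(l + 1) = l^3 - 9*l^2 + 6*l + 16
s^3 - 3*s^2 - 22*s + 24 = (s - 6)*(s - 1)*(s + 4)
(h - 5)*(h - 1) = h^2 - 6*h + 5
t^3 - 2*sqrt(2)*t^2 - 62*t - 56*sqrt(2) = (t - 7*sqrt(2))*(t + sqrt(2))*(t + 4*sqrt(2))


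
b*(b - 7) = b^2 - 7*b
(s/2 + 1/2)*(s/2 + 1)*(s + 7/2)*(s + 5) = s^4/4 + 23*s^3/8 + 45*s^2/4 + 139*s/8 + 35/4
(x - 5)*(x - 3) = x^2 - 8*x + 15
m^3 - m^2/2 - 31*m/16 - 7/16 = (m - 7/4)*(m + 1/4)*(m + 1)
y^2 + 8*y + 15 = (y + 3)*(y + 5)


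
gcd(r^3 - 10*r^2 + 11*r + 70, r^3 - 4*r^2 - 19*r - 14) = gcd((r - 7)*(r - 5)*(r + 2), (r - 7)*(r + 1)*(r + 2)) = r^2 - 5*r - 14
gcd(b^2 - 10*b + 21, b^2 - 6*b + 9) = b - 3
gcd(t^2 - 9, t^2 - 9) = t^2 - 9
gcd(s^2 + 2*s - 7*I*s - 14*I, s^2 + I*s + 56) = s - 7*I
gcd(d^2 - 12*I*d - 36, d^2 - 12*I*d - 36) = d^2 - 12*I*d - 36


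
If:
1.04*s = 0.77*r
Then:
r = 1.35064935064935*s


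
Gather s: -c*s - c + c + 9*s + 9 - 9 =s*(9 - c)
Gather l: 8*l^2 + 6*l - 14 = 8*l^2 + 6*l - 14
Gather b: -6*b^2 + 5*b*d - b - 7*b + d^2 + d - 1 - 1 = -6*b^2 + b*(5*d - 8) + d^2 + d - 2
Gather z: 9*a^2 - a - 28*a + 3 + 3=9*a^2 - 29*a + 6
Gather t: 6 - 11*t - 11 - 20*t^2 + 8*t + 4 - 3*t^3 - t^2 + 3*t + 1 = -3*t^3 - 21*t^2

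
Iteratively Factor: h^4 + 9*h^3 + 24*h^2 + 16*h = (h + 4)*(h^3 + 5*h^2 + 4*h) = (h + 1)*(h + 4)*(h^2 + 4*h) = h*(h + 1)*(h + 4)*(h + 4)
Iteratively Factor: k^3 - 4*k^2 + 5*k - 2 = (k - 1)*(k^2 - 3*k + 2) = (k - 1)^2*(k - 2)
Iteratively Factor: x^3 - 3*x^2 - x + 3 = (x - 3)*(x^2 - 1) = (x - 3)*(x - 1)*(x + 1)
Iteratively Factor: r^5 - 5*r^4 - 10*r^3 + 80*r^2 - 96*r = (r - 4)*(r^4 - r^3 - 14*r^2 + 24*r) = (r - 4)*(r - 3)*(r^3 + 2*r^2 - 8*r) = (r - 4)*(r - 3)*(r - 2)*(r^2 + 4*r) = r*(r - 4)*(r - 3)*(r - 2)*(r + 4)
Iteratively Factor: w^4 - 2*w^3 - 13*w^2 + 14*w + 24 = (w + 1)*(w^3 - 3*w^2 - 10*w + 24) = (w - 4)*(w + 1)*(w^2 + w - 6) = (w - 4)*(w + 1)*(w + 3)*(w - 2)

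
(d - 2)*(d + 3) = d^2 + d - 6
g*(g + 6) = g^2 + 6*g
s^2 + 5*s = s*(s + 5)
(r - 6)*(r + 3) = r^2 - 3*r - 18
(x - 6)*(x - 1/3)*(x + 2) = x^3 - 13*x^2/3 - 32*x/3 + 4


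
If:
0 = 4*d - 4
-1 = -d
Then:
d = 1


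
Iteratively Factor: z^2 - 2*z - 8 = (z - 4)*(z + 2)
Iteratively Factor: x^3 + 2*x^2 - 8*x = (x - 2)*(x^2 + 4*x) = (x - 2)*(x + 4)*(x)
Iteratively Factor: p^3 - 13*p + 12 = (p - 1)*(p^2 + p - 12) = (p - 3)*(p - 1)*(p + 4)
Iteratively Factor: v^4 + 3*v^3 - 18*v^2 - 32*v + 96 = (v - 3)*(v^3 + 6*v^2 - 32) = (v - 3)*(v + 4)*(v^2 + 2*v - 8) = (v - 3)*(v + 4)^2*(v - 2)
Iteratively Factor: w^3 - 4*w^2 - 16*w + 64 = (w - 4)*(w^2 - 16) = (w - 4)^2*(w + 4)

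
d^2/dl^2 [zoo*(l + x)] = 0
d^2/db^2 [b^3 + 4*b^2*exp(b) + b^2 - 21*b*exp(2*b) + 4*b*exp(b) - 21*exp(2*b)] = 4*b^2*exp(b) - 84*b*exp(2*b) + 20*b*exp(b) + 6*b - 168*exp(2*b) + 16*exp(b) + 2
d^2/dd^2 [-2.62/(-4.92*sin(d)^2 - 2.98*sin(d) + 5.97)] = (-253.683072*sin(d)^4 - 115.240176*sin(d)^3 + 49.435208*sin(d)^2 + 183.86898*sin(d) + 200.444672)/(4.92*sin(d)^2 + 2.98*sin(d) - 5.97)^3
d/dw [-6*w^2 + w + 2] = 1 - 12*w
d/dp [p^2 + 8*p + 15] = 2*p + 8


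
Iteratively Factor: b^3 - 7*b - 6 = (b + 2)*(b^2 - 2*b - 3) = (b - 3)*(b + 2)*(b + 1)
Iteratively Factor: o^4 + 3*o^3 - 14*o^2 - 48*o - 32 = (o + 4)*(o^3 - o^2 - 10*o - 8) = (o - 4)*(o + 4)*(o^2 + 3*o + 2) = (o - 4)*(o + 1)*(o + 4)*(o + 2)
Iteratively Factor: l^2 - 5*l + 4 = (l - 1)*(l - 4)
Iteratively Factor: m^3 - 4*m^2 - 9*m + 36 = (m + 3)*(m^2 - 7*m + 12) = (m - 3)*(m + 3)*(m - 4)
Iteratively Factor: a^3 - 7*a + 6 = (a - 1)*(a^2 + a - 6) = (a - 1)*(a + 3)*(a - 2)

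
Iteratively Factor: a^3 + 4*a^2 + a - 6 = (a - 1)*(a^2 + 5*a + 6) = (a - 1)*(a + 2)*(a + 3)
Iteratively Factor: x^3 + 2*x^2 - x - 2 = (x - 1)*(x^2 + 3*x + 2) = (x - 1)*(x + 1)*(x + 2)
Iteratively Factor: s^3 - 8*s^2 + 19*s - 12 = (s - 3)*(s^2 - 5*s + 4) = (s - 3)*(s - 1)*(s - 4)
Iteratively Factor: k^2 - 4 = (k + 2)*(k - 2)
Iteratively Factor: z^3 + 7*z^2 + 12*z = (z)*(z^2 + 7*z + 12) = z*(z + 3)*(z + 4)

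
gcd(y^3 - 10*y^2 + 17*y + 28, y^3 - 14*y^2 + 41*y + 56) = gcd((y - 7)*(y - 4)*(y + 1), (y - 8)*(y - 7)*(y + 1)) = y^2 - 6*y - 7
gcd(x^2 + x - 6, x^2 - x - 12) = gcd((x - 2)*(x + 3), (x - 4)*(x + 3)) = x + 3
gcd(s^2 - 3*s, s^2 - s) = s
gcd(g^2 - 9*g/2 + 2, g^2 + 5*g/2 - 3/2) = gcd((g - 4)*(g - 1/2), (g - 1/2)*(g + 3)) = g - 1/2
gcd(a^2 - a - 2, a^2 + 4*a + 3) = a + 1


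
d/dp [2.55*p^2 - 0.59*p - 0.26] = 5.1*p - 0.59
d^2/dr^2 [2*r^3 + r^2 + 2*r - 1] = 12*r + 2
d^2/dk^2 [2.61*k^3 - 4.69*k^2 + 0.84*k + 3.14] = 15.66*k - 9.38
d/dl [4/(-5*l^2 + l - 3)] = 4*(10*l - 1)/(5*l^2 - l + 3)^2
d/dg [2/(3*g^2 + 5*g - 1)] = 2*(-6*g - 5)/(3*g^2 + 5*g - 1)^2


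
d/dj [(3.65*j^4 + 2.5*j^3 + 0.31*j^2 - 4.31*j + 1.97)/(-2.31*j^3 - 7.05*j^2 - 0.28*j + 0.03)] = (-8.4315*j^6 - 51.465*j^5 - 19.9749*j^4 - 20.8742*j^3 - 16.5952*j^2 + 27.7956*j + 0.4223)/(5.3361*j^6 + 32.571*j^5 + 50.9961*j^4 + 3.8094*j^3 - 0.3446*j^2 - 0.0168*j + 0.0009)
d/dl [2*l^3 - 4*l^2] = 2*l*(3*l - 4)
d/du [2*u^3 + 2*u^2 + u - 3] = 6*u^2 + 4*u + 1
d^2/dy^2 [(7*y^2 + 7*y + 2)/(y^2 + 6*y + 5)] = 2*(-35*y^3 - 99*y^2 - 69*y + 27)/(y^6 + 18*y^5 + 123*y^4 + 396*y^3 + 615*y^2 + 450*y + 125)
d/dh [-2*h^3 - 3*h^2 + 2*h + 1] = -6*h^2 - 6*h + 2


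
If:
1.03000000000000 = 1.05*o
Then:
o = 0.98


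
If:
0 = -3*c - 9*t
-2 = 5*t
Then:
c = 6/5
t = -2/5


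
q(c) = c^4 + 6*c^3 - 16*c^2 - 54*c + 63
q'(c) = 4*c^3 + 18*c^2 - 32*c - 54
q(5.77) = 1479.75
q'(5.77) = 1129.03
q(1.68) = -36.46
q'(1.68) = -37.99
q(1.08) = -5.06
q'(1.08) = -62.53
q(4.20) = 309.66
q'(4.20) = 425.47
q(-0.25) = 75.41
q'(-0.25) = -44.94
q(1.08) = -5.06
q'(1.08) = -62.53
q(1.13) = -8.16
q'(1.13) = -61.40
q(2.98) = -2.36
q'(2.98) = 116.34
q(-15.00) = 27648.00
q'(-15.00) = -9024.00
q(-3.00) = 0.00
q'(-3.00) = 96.00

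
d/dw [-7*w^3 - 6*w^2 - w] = -21*w^2 - 12*w - 1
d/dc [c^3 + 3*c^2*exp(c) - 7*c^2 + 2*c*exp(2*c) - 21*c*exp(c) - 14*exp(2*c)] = 3*c^2*exp(c) + 3*c^2 + 4*c*exp(2*c) - 15*c*exp(c) - 14*c - 26*exp(2*c) - 21*exp(c)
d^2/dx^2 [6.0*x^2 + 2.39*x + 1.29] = 12.0000000000000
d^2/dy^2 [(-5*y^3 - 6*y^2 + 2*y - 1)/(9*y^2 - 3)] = 2*(y^3 - 27*y^2 + y - 3)/(27*y^6 - 27*y^4 + 9*y^2 - 1)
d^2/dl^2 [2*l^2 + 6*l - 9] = 4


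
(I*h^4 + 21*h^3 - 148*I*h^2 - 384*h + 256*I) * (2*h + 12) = 2*I*h^5 + 42*h^4 + 12*I*h^4 + 252*h^3 - 296*I*h^3 - 768*h^2 - 1776*I*h^2 - 4608*h + 512*I*h + 3072*I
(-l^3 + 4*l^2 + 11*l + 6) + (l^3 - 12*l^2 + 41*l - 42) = -8*l^2 + 52*l - 36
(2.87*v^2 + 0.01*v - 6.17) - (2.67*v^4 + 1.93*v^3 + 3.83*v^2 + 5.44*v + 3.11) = -2.67*v^4 - 1.93*v^3 - 0.96*v^2 - 5.43*v - 9.28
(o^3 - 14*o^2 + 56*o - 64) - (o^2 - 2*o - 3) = o^3 - 15*o^2 + 58*o - 61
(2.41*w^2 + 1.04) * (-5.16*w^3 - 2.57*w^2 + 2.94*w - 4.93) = -12.4356*w^5 - 6.1937*w^4 + 1.719*w^3 - 14.5541*w^2 + 3.0576*w - 5.1272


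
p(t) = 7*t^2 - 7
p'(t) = 14*t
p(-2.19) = 26.57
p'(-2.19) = -30.66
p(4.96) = 165.21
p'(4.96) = 69.44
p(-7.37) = 373.22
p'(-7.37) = -103.18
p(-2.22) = 27.50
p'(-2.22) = -31.08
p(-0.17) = -6.80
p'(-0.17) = -2.38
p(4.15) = 113.56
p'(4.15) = 58.10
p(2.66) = 42.53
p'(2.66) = 37.24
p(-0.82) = -2.29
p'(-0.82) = -11.48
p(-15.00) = 1568.00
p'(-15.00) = -210.00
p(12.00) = 1001.00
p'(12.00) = 168.00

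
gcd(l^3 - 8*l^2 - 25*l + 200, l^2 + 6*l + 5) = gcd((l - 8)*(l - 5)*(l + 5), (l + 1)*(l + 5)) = l + 5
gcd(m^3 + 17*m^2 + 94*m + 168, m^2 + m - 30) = m + 6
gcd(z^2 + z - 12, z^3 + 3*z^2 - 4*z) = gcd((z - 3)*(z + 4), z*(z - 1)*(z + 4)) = z + 4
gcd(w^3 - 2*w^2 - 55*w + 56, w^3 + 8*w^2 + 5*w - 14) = w^2 + 6*w - 7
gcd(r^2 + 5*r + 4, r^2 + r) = r + 1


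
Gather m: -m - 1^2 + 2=1 - m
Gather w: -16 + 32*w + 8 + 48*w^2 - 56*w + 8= 48*w^2 - 24*w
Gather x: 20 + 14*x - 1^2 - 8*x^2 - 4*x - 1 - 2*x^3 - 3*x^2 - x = -2*x^3 - 11*x^2 + 9*x + 18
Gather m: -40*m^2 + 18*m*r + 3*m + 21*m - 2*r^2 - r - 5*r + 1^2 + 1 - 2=-40*m^2 + m*(18*r + 24) - 2*r^2 - 6*r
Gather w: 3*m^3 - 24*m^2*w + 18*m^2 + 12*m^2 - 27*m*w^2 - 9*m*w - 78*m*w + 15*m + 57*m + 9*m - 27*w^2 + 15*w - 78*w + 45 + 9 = 3*m^3 + 30*m^2 + 81*m + w^2*(-27*m - 27) + w*(-24*m^2 - 87*m - 63) + 54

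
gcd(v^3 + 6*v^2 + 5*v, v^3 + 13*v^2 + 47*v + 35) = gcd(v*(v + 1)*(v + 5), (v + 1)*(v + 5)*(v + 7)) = v^2 + 6*v + 5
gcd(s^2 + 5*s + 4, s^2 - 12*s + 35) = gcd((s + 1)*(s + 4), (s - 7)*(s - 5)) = 1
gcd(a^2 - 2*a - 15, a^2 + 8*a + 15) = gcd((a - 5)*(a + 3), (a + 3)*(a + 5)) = a + 3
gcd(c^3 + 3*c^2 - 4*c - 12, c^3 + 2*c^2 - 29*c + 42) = c - 2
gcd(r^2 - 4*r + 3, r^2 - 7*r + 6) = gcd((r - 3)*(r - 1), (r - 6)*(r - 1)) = r - 1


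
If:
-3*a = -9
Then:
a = 3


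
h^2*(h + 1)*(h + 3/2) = h^4 + 5*h^3/2 + 3*h^2/2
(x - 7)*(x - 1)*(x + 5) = x^3 - 3*x^2 - 33*x + 35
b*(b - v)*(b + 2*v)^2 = b^4 + 3*b^3*v - 4*b*v^3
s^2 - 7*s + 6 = (s - 6)*(s - 1)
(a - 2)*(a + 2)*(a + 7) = a^3 + 7*a^2 - 4*a - 28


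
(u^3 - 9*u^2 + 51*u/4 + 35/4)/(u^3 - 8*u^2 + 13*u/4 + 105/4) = (2*u + 1)/(2*u + 3)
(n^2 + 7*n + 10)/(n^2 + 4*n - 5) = (n + 2)/(n - 1)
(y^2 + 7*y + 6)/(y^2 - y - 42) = (y + 1)/(y - 7)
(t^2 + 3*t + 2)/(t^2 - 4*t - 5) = (t + 2)/(t - 5)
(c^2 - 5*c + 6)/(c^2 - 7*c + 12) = (c - 2)/(c - 4)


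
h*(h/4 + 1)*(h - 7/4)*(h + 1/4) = h^4/4 + 5*h^3/8 - 103*h^2/64 - 7*h/16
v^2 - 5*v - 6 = (v - 6)*(v + 1)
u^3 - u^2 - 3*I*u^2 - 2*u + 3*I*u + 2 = (u - 1)*(u - 2*I)*(u - I)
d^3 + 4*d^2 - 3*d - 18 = (d - 2)*(d + 3)^2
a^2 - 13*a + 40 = (a - 8)*(a - 5)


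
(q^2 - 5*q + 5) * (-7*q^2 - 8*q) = -7*q^4 + 27*q^3 + 5*q^2 - 40*q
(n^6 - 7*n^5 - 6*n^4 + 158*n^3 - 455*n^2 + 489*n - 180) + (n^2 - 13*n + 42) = n^6 - 7*n^5 - 6*n^4 + 158*n^3 - 454*n^2 + 476*n - 138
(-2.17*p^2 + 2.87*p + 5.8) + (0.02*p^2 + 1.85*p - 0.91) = -2.15*p^2 + 4.72*p + 4.89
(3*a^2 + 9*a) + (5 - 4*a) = 3*a^2 + 5*a + 5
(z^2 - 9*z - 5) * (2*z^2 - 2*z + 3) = 2*z^4 - 20*z^3 + 11*z^2 - 17*z - 15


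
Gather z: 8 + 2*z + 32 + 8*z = 10*z + 40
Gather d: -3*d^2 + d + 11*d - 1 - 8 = -3*d^2 + 12*d - 9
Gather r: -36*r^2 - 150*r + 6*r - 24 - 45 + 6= -36*r^2 - 144*r - 63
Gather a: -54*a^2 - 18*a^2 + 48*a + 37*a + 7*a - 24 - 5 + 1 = -72*a^2 + 92*a - 28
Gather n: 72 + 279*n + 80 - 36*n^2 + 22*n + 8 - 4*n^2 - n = -40*n^2 + 300*n + 160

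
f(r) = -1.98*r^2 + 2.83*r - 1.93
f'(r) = 2.83 - 3.96*r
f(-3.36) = -33.79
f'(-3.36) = 16.14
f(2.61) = -8.03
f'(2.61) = -7.51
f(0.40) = -1.11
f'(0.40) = 1.25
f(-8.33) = -162.89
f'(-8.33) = 35.82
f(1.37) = -1.77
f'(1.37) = -2.60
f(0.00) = -1.93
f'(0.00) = 2.83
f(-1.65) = -11.99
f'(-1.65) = 9.36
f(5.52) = -46.64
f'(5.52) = -19.03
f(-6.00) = -90.19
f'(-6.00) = 26.59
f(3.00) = -11.26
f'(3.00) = -9.05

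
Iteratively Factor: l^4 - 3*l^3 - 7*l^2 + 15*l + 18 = (l - 3)*(l^3 - 7*l - 6) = (l - 3)^2*(l^2 + 3*l + 2) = (l - 3)^2*(l + 1)*(l + 2)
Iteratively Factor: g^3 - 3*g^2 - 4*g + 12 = (g - 3)*(g^2 - 4) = (g - 3)*(g - 2)*(g + 2)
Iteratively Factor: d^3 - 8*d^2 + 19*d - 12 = (d - 3)*(d^2 - 5*d + 4) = (d - 4)*(d - 3)*(d - 1)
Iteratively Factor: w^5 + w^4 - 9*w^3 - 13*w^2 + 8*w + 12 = (w - 3)*(w^4 + 4*w^3 + 3*w^2 - 4*w - 4) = (w - 3)*(w + 2)*(w^3 + 2*w^2 - w - 2) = (w - 3)*(w + 1)*(w + 2)*(w^2 + w - 2) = (w - 3)*(w + 1)*(w + 2)^2*(w - 1)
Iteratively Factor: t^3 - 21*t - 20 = (t - 5)*(t^2 + 5*t + 4) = (t - 5)*(t + 4)*(t + 1)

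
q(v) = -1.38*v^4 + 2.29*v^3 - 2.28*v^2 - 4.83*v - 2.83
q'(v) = -5.52*v^3 + 6.87*v^2 - 4.56*v - 4.83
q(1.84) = -20.99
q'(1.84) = -24.35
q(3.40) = -140.02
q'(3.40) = -157.87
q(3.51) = -158.31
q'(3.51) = -174.90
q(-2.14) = -54.32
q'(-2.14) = 90.49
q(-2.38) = -79.40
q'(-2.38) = 119.35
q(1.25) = -11.33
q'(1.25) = -10.58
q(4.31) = -358.86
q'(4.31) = -338.81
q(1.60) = -16.06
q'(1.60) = -17.15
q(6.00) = -1407.73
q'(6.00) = -977.19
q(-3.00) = -182.47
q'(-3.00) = 219.72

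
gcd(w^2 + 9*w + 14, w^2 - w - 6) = w + 2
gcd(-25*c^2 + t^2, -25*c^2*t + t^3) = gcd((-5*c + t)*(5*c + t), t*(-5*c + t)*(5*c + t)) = -25*c^2 + t^2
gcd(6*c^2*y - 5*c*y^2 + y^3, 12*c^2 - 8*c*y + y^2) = -2*c + y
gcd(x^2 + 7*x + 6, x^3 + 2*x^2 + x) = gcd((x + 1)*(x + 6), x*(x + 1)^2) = x + 1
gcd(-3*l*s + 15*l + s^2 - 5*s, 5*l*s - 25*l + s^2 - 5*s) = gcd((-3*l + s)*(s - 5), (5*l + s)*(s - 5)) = s - 5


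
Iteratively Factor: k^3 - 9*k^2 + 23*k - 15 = (k - 3)*(k^2 - 6*k + 5) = (k - 3)*(k - 1)*(k - 5)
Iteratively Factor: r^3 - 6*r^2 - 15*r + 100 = (r - 5)*(r^2 - r - 20) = (r - 5)*(r + 4)*(r - 5)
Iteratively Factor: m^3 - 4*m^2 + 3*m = (m)*(m^2 - 4*m + 3) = m*(m - 1)*(m - 3)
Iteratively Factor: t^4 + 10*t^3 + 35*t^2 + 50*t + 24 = (t + 3)*(t^3 + 7*t^2 + 14*t + 8) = (t + 2)*(t + 3)*(t^2 + 5*t + 4) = (t + 1)*(t + 2)*(t + 3)*(t + 4)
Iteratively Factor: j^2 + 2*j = (j)*(j + 2)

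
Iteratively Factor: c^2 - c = (c)*(c - 1)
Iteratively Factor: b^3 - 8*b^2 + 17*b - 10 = (b - 2)*(b^2 - 6*b + 5) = (b - 2)*(b - 1)*(b - 5)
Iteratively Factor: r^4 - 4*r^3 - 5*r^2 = (r + 1)*(r^3 - 5*r^2) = (r - 5)*(r + 1)*(r^2) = r*(r - 5)*(r + 1)*(r)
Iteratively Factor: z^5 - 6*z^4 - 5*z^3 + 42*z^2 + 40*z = (z)*(z^4 - 6*z^3 - 5*z^2 + 42*z + 40) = z*(z + 2)*(z^3 - 8*z^2 + 11*z + 20) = z*(z - 4)*(z + 2)*(z^2 - 4*z - 5) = z*(z - 5)*(z - 4)*(z + 2)*(z + 1)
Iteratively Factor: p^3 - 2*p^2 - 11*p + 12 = (p - 1)*(p^2 - p - 12) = (p - 4)*(p - 1)*(p + 3)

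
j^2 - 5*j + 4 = (j - 4)*(j - 1)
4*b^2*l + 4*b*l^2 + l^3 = l*(2*b + l)^2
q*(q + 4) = q^2 + 4*q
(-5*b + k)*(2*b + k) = -10*b^2 - 3*b*k + k^2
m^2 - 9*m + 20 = (m - 5)*(m - 4)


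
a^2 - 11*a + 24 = (a - 8)*(a - 3)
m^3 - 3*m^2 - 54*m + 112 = (m - 8)*(m - 2)*(m + 7)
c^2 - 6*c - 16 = (c - 8)*(c + 2)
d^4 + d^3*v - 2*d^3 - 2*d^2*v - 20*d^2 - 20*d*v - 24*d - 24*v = (d - 6)*(d + 2)^2*(d + v)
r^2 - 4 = (r - 2)*(r + 2)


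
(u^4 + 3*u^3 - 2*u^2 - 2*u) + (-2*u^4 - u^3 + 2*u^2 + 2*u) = -u^4 + 2*u^3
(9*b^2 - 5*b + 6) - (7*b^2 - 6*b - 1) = 2*b^2 + b + 7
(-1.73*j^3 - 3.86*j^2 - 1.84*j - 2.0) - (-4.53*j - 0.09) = -1.73*j^3 - 3.86*j^2 + 2.69*j - 1.91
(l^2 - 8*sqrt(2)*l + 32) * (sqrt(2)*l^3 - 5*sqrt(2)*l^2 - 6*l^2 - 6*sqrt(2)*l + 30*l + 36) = sqrt(2)*l^5 - 22*l^4 - 5*sqrt(2)*l^4 + 74*sqrt(2)*l^3 + 110*l^3 - 400*sqrt(2)*l^2 - 60*l^2 - 480*sqrt(2)*l + 960*l + 1152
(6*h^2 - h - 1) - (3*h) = 6*h^2 - 4*h - 1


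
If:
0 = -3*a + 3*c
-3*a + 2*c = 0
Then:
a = 0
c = 0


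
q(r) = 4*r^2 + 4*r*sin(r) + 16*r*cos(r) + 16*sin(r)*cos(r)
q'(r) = -16*r*sin(r) + 4*r*cos(r) + 8*r - 16*sin(r)^2 + 4*sin(r) + 16*cos(r)^2 + 16*cos(r)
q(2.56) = -9.73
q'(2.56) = -15.41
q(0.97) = 23.20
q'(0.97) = 3.72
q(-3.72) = 89.73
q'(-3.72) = 10.46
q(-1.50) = 12.16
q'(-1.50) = -55.06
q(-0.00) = 0.00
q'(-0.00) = 32.00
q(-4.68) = 70.81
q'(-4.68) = 25.52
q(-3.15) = 89.85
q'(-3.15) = -12.14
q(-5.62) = 49.40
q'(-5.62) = 11.63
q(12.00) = 705.02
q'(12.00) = 257.67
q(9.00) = 201.63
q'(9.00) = -22.51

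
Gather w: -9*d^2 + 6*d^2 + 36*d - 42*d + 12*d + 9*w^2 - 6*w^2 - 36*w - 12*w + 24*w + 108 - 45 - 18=-3*d^2 + 6*d + 3*w^2 - 24*w + 45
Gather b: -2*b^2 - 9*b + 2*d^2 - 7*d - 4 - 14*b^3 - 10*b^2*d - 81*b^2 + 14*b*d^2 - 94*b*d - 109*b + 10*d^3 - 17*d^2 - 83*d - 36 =-14*b^3 + b^2*(-10*d - 83) + b*(14*d^2 - 94*d - 118) + 10*d^3 - 15*d^2 - 90*d - 40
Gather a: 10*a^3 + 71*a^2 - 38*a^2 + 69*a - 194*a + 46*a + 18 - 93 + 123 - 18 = 10*a^3 + 33*a^2 - 79*a + 30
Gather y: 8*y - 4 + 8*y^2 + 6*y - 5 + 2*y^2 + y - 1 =10*y^2 + 15*y - 10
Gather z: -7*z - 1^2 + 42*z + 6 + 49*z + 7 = 84*z + 12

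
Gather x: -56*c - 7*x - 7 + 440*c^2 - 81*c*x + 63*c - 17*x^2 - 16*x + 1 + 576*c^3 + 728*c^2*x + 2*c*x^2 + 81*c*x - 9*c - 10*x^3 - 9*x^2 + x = 576*c^3 + 440*c^2 - 2*c - 10*x^3 + x^2*(2*c - 26) + x*(728*c^2 - 22) - 6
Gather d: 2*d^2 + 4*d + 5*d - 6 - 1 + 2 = 2*d^2 + 9*d - 5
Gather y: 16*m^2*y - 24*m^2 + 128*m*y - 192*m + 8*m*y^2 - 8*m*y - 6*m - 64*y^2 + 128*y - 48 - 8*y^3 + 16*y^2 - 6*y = -24*m^2 - 198*m - 8*y^3 + y^2*(8*m - 48) + y*(16*m^2 + 120*m + 122) - 48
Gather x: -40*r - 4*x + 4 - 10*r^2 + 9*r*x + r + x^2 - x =-10*r^2 - 39*r + x^2 + x*(9*r - 5) + 4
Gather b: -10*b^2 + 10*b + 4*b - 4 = -10*b^2 + 14*b - 4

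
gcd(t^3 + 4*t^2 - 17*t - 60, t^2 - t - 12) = t^2 - t - 12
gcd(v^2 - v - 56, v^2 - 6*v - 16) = v - 8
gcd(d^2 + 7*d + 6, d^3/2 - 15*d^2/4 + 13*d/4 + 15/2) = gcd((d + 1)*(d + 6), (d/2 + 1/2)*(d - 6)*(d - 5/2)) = d + 1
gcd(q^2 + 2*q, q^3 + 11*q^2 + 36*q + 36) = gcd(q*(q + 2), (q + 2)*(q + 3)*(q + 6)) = q + 2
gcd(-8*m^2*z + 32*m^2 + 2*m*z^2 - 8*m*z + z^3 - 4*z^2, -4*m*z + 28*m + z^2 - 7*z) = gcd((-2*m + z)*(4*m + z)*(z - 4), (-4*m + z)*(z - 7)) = 1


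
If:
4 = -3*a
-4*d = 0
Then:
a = -4/3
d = 0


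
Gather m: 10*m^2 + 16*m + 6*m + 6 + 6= 10*m^2 + 22*m + 12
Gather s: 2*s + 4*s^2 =4*s^2 + 2*s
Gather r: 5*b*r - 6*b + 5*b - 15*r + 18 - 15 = -b + r*(5*b - 15) + 3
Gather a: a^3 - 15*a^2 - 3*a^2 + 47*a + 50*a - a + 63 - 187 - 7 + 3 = a^3 - 18*a^2 + 96*a - 128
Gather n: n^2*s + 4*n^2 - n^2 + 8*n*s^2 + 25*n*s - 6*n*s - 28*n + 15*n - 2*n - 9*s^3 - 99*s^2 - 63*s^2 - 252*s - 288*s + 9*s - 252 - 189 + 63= n^2*(s + 3) + n*(8*s^2 + 19*s - 15) - 9*s^3 - 162*s^2 - 531*s - 378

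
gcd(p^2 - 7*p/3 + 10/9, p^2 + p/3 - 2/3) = p - 2/3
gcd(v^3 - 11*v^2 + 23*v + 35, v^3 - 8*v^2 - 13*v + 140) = v^2 - 12*v + 35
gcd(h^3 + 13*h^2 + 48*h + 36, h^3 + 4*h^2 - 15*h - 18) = h^2 + 7*h + 6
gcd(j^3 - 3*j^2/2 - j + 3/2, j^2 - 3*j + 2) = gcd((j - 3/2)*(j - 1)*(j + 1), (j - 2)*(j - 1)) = j - 1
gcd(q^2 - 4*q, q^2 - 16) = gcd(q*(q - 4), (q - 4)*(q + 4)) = q - 4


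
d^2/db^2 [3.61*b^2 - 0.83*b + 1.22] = 7.22000000000000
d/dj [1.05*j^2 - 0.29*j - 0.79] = 2.1*j - 0.29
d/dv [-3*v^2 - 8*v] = -6*v - 8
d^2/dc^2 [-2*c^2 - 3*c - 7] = -4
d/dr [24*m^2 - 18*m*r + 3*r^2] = -18*m + 6*r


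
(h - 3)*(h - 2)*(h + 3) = h^3 - 2*h^2 - 9*h + 18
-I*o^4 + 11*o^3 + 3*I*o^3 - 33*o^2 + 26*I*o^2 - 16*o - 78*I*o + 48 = (o - 3)*(o + 2*I)*(o + 8*I)*(-I*o + 1)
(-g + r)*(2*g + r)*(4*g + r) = -8*g^3 + 2*g^2*r + 5*g*r^2 + r^3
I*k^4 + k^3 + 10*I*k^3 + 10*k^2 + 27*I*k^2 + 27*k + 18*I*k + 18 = (k + 3)*(k + 6)*(k - I)*(I*k + I)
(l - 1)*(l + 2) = l^2 + l - 2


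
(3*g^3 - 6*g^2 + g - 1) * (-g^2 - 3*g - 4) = -3*g^5 - 3*g^4 + 5*g^3 + 22*g^2 - g + 4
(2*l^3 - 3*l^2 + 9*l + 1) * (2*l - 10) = 4*l^4 - 26*l^3 + 48*l^2 - 88*l - 10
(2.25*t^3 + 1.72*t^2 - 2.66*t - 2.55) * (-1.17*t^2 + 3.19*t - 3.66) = -2.6325*t^5 + 5.1651*t^4 + 0.364*t^3 - 11.7971*t^2 + 1.6011*t + 9.333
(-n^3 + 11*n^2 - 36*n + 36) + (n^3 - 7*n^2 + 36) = 4*n^2 - 36*n + 72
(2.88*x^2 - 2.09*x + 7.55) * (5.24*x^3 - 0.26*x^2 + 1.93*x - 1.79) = 15.0912*x^5 - 11.7004*x^4 + 45.6638*x^3 - 11.1519*x^2 + 18.3126*x - 13.5145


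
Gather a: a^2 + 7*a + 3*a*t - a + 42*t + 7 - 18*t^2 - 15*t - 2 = a^2 + a*(3*t + 6) - 18*t^2 + 27*t + 5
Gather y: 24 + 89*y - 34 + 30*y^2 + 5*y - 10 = 30*y^2 + 94*y - 20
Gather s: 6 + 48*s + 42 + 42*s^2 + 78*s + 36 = 42*s^2 + 126*s + 84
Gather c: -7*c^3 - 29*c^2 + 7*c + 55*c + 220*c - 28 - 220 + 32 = -7*c^3 - 29*c^2 + 282*c - 216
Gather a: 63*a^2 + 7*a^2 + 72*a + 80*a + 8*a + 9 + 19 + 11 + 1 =70*a^2 + 160*a + 40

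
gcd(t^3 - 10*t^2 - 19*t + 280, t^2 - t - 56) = t - 8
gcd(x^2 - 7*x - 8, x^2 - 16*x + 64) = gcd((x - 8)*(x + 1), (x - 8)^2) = x - 8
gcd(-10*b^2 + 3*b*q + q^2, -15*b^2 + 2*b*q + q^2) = 5*b + q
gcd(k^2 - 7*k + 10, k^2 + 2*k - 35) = k - 5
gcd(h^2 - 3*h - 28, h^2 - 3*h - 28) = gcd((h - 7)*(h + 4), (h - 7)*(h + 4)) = h^2 - 3*h - 28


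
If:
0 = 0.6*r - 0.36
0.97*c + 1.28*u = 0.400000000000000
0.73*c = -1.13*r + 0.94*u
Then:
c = -0.27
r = 0.60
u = 0.51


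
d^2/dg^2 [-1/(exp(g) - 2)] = (-exp(g) - 2)*exp(g)/(exp(g) - 2)^3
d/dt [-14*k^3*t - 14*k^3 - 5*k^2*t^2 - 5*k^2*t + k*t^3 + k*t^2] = k*(-14*k^2 - 10*k*t - 5*k + 3*t^2 + 2*t)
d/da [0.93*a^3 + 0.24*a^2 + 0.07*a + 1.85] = 2.79*a^2 + 0.48*a + 0.07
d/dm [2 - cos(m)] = sin(m)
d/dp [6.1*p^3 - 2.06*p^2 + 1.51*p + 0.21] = 18.3*p^2 - 4.12*p + 1.51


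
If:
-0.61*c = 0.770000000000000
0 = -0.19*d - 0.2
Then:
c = -1.26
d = -1.05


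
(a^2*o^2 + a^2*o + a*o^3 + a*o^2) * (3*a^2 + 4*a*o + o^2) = 3*a^4*o^2 + 3*a^4*o + 7*a^3*o^3 + 7*a^3*o^2 + 5*a^2*o^4 + 5*a^2*o^3 + a*o^5 + a*o^4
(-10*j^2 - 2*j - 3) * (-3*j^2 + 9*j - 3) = 30*j^4 - 84*j^3 + 21*j^2 - 21*j + 9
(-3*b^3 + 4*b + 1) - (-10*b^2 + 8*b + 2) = -3*b^3 + 10*b^2 - 4*b - 1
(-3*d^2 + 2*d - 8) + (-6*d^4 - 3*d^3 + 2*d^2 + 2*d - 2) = -6*d^4 - 3*d^3 - d^2 + 4*d - 10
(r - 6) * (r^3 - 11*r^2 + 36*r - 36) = r^4 - 17*r^3 + 102*r^2 - 252*r + 216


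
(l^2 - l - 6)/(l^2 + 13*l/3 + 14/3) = 3*(l - 3)/(3*l + 7)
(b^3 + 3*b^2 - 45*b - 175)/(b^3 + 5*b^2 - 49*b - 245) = (b + 5)/(b + 7)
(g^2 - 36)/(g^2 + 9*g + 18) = (g - 6)/(g + 3)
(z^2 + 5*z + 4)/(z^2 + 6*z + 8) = (z + 1)/(z + 2)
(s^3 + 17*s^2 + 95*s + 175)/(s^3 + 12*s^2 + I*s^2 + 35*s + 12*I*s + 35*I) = (s + 5)/(s + I)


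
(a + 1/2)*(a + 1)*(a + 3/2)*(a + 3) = a^4 + 6*a^3 + 47*a^2/4 + 9*a + 9/4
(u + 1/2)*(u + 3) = u^2 + 7*u/2 + 3/2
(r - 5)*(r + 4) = r^2 - r - 20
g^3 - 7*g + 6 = (g - 2)*(g - 1)*(g + 3)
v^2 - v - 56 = (v - 8)*(v + 7)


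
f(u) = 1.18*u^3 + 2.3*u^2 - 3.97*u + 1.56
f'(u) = 3.54*u^2 + 4.6*u - 3.97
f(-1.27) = 7.89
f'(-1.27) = -4.10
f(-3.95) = -19.60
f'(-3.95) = 33.09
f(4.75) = 161.06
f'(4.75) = 97.75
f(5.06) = 193.23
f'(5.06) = 109.94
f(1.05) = 1.29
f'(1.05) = 4.76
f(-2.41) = 7.97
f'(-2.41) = 5.50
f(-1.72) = 9.19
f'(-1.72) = -1.41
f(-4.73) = -53.08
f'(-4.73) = 53.47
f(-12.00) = -1658.64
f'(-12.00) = 450.59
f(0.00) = 1.56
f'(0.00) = -3.97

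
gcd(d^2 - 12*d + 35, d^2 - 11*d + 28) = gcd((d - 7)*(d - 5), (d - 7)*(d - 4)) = d - 7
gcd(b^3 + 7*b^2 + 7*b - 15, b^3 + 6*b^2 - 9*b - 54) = b + 3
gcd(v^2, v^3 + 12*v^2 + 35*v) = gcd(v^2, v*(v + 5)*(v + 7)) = v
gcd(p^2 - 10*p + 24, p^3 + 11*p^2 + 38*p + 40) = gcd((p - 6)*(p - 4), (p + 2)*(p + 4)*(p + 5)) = 1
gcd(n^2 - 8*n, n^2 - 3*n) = n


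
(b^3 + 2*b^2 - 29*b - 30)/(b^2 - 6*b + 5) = (b^2 + 7*b + 6)/(b - 1)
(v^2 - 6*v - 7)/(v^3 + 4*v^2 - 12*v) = (v^2 - 6*v - 7)/(v*(v^2 + 4*v - 12))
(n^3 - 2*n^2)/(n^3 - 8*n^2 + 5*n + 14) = n^2/(n^2 - 6*n - 7)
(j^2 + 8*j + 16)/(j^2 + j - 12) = (j + 4)/(j - 3)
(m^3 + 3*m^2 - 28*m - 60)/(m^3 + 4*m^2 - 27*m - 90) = (m + 2)/(m + 3)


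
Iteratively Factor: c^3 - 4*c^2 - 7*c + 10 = (c + 2)*(c^2 - 6*c + 5) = (c - 5)*(c + 2)*(c - 1)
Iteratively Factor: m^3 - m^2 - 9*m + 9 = (m + 3)*(m^2 - 4*m + 3) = (m - 3)*(m + 3)*(m - 1)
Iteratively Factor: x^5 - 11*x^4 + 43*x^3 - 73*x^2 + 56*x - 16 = (x - 1)*(x^4 - 10*x^3 + 33*x^2 - 40*x + 16) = (x - 1)^2*(x^3 - 9*x^2 + 24*x - 16) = (x - 4)*(x - 1)^2*(x^2 - 5*x + 4) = (x - 4)*(x - 1)^3*(x - 4)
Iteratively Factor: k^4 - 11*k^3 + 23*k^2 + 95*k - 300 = (k - 4)*(k^3 - 7*k^2 - 5*k + 75) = (k - 4)*(k + 3)*(k^2 - 10*k + 25) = (k - 5)*(k - 4)*(k + 3)*(k - 5)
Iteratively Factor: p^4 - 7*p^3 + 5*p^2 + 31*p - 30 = (p - 3)*(p^3 - 4*p^2 - 7*p + 10) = (p - 3)*(p - 1)*(p^2 - 3*p - 10) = (p - 5)*(p - 3)*(p - 1)*(p + 2)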